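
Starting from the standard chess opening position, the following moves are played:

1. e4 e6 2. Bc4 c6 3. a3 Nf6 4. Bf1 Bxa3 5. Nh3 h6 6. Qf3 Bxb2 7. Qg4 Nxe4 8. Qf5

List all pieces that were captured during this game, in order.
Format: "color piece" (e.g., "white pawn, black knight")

Tracking captures:
  Bxa3: captured white pawn
  Bxb2: captured white pawn
  Nxe4: captured white pawn

white pawn, white pawn, white pawn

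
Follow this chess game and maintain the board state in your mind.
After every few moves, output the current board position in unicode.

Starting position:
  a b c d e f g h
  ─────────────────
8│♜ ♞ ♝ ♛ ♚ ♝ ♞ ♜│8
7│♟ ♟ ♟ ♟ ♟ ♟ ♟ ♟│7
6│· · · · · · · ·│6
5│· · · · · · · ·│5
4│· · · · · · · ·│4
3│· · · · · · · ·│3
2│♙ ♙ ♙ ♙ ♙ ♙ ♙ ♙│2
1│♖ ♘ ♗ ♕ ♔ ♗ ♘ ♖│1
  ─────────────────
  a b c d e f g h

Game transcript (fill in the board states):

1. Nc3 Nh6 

  a b c d e f g h
  ─────────────────
8│♜ ♞ ♝ ♛ ♚ ♝ · ♜│8
7│♟ ♟ ♟ ♟ ♟ ♟ ♟ ♟│7
6│· · · · · · · ♞│6
5│· · · · · · · ·│5
4│· · · · · · · ·│4
3│· · ♘ · · · · ·│3
2│♙ ♙ ♙ ♙ ♙ ♙ ♙ ♙│2
1│♖ · ♗ ♕ ♔ ♗ ♘ ♖│1
  ─────────────────
  a b c d e f g h

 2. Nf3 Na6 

  a b c d e f g h
  ─────────────────
8│♜ · ♝ ♛ ♚ ♝ · ♜│8
7│♟ ♟ ♟ ♟ ♟ ♟ ♟ ♟│7
6│♞ · · · · · · ♞│6
5│· · · · · · · ·│5
4│· · · · · · · ·│4
3│· · ♘ · · ♘ · ·│3
2│♙ ♙ ♙ ♙ ♙ ♙ ♙ ♙│2
1│♖ · ♗ ♕ ♔ ♗ · ♖│1
  ─────────────────
  a b c d e f g h

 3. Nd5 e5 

  a b c d e f g h
  ─────────────────
8│♜ · ♝ ♛ ♚ ♝ · ♜│8
7│♟ ♟ ♟ ♟ · ♟ ♟ ♟│7
6│♞ · · · · · · ♞│6
5│· · · ♘ ♟ · · ·│5
4│· · · · · · · ·│4
3│· · · · · ♘ · ·│3
2│♙ ♙ ♙ ♙ ♙ ♙ ♙ ♙│2
1│♖ · ♗ ♕ ♔ ♗ · ♖│1
  ─────────────────
  a b c d e f g h

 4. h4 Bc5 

  a b c d e f g h
  ─────────────────
8│♜ · ♝ ♛ ♚ · · ♜│8
7│♟ ♟ ♟ ♟ · ♟ ♟ ♟│7
6│♞ · · · · · · ♞│6
5│· · ♝ ♘ ♟ · · ·│5
4│· · · · · · · ♙│4
3│· · · · · ♘ · ·│3
2│♙ ♙ ♙ ♙ ♙ ♙ ♙ ·│2
1│♖ · ♗ ♕ ♔ ♗ · ♖│1
  ─────────────────
  a b c d e f g h

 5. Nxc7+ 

  a b c d e f g h
  ─────────────────
8│♜ · ♝ ♛ ♚ · · ♜│8
7│♟ ♟ ♘ ♟ · ♟ ♟ ♟│7
6│♞ · · · · · · ♞│6
5│· · ♝ · ♟ · · ·│5
4│· · · · · · · ♙│4
3│· · · · · ♘ · ·│3
2│♙ ♙ ♙ ♙ ♙ ♙ ♙ ·│2
1│♖ · ♗ ♕ ♔ ♗ · ♖│1
  ─────────────────
  a b c d e f g h


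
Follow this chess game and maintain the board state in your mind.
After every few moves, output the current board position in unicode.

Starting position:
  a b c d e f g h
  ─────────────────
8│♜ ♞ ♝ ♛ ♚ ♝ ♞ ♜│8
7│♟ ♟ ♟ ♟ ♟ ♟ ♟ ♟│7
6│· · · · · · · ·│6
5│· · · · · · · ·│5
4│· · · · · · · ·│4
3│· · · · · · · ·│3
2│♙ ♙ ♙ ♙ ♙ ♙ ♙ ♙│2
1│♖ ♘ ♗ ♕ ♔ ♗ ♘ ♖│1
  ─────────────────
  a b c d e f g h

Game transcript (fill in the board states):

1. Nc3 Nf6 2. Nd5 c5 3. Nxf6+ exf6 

  a b c d e f g h
  ─────────────────
8│♜ ♞ ♝ ♛ ♚ ♝ · ♜│8
7│♟ ♟ · ♟ · ♟ ♟ ♟│7
6│· · · · · ♟ · ·│6
5│· · ♟ · · · · ·│5
4│· · · · · · · ·│4
3│· · · · · · · ·│3
2│♙ ♙ ♙ ♙ ♙ ♙ ♙ ♙│2
1│♖ · ♗ ♕ ♔ ♗ ♘ ♖│1
  ─────────────────
  a b c d e f g h

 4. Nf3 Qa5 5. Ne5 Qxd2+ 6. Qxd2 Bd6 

  a b c d e f g h
  ─────────────────
8│♜ ♞ ♝ · ♚ · · ♜│8
7│♟ ♟ · ♟ · ♟ ♟ ♟│7
6│· · · ♝ · ♟ · ·│6
5│· · ♟ · ♘ · · ·│5
4│· · · · · · · ·│4
3│· · · · · · · ·│3
2│♙ ♙ ♙ ♕ ♙ ♙ ♙ ♙│2
1│♖ · ♗ · ♔ ♗ · ♖│1
  ─────────────────
  a b c d e f g h

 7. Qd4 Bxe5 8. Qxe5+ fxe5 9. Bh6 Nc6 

  a b c d e f g h
  ─────────────────
8│♜ · ♝ · ♚ · · ♜│8
7│♟ ♟ · ♟ · ♟ ♟ ♟│7
6│· · ♞ · · · · ♗│6
5│· · ♟ · ♟ · · ·│5
4│· · · · · · · ·│4
3│· · · · · · · ·│3
2│♙ ♙ ♙ · ♙ ♙ ♙ ♙│2
1│♖ · · · ♔ ♗ · ♖│1
  ─────────────────
  a b c d e f g h

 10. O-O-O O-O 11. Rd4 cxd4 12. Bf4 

  a b c d e f g h
  ─────────────────
8│♜ · ♝ · · ♜ ♚ ·│8
7│♟ ♟ · ♟ · ♟ ♟ ♟│7
6│· · ♞ · · · · ·│6
5│· · · · ♟ · · ·│5
4│· · · ♟ · ♗ · ·│4
3│· · · · · · · ·│3
2│♙ ♙ ♙ · ♙ ♙ ♙ ♙│2
1│· · ♔ · · ♗ · ♖│1
  ─────────────────
  a b c d e f g h


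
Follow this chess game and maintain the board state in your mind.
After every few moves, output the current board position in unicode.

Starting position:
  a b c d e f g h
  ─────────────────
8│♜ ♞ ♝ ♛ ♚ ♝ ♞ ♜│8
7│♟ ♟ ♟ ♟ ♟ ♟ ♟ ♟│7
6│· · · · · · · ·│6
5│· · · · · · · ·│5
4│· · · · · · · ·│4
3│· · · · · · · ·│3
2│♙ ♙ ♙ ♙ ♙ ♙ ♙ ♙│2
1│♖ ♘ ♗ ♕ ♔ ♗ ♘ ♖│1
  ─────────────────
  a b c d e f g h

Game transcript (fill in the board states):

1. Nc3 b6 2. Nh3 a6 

  a b c d e f g h
  ─────────────────
8│♜ ♞ ♝ ♛ ♚ ♝ ♞ ♜│8
7│· · ♟ ♟ ♟ ♟ ♟ ♟│7
6│♟ ♟ · · · · · ·│6
5│· · · · · · · ·│5
4│· · · · · · · ·│4
3│· · ♘ · · · · ♘│3
2│♙ ♙ ♙ ♙ ♙ ♙ ♙ ♙│2
1│♖ · ♗ ♕ ♔ ♗ · ♖│1
  ─────────────────
  a b c d e f g h

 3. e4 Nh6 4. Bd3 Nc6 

  a b c d e f g h
  ─────────────────
8│♜ · ♝ ♛ ♚ ♝ · ♜│8
7│· · ♟ ♟ ♟ ♟ ♟ ♟│7
6│♟ ♟ ♞ · · · · ♞│6
5│· · · · · · · ·│5
4│· · · · ♙ · · ·│4
3│· · ♘ ♗ · · · ♘│3
2│♙ ♙ ♙ ♙ · ♙ ♙ ♙│2
1│♖ · ♗ ♕ ♔ · · ♖│1
  ─────────────────
  a b c d e f g h

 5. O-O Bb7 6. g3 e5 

  a b c d e f g h
  ─────────────────
8│♜ · · ♛ ♚ ♝ · ♜│8
7│· ♝ ♟ ♟ · ♟ ♟ ♟│7
6│♟ ♟ ♞ · · · · ♞│6
5│· · · · ♟ · · ·│5
4│· · · · ♙ · · ·│4
3│· · ♘ ♗ · · ♙ ♘│3
2│♙ ♙ ♙ ♙ · ♙ · ♙│2
1│♖ · ♗ ♕ · ♖ ♔ ·│1
  ─────────────────
  a b c d e f g h

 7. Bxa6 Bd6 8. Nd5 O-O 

  a b c d e f g h
  ─────────────────
8│♜ · · ♛ · ♜ ♚ ·│8
7│· ♝ ♟ ♟ · ♟ ♟ ♟│7
6│♗ ♟ ♞ ♝ · · · ♞│6
5│· · · ♘ ♟ · · ·│5
4│· · · · ♙ · · ·│4
3│· · · · · · ♙ ♘│3
2│♙ ♙ ♙ ♙ · ♙ · ♙│2
1│♖ · ♗ ♕ · ♖ ♔ ·│1
  ─────────────────
  a b c d e f g h

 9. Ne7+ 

  a b c d e f g h
  ─────────────────
8│♜ · · ♛ · ♜ ♚ ·│8
7│· ♝ ♟ ♟ ♘ ♟ ♟ ♟│7
6│♗ ♟ ♞ ♝ · · · ♞│6
5│· · · · ♟ · · ·│5
4│· · · · ♙ · · ·│4
3│· · · · · · ♙ ♘│3
2│♙ ♙ ♙ ♙ · ♙ · ♙│2
1│♖ · ♗ ♕ · ♖ ♔ ·│1
  ─────────────────
  a b c d e f g h


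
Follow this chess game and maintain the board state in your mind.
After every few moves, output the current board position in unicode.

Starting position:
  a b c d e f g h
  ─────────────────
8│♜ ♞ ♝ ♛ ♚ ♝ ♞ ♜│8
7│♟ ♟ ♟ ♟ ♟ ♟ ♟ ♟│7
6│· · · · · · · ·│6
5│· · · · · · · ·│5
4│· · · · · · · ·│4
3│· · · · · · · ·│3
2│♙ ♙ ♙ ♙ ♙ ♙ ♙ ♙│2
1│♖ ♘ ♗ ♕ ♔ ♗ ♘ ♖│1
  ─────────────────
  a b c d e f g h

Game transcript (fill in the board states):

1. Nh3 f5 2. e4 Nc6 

  a b c d e f g h
  ─────────────────
8│♜ · ♝ ♛ ♚ ♝ ♞ ♜│8
7│♟ ♟ ♟ ♟ ♟ · ♟ ♟│7
6│· · ♞ · · · · ·│6
5│· · · · · ♟ · ·│5
4│· · · · ♙ · · ·│4
3│· · · · · · · ♘│3
2│♙ ♙ ♙ ♙ · ♙ ♙ ♙│2
1│♖ ♘ ♗ ♕ ♔ ♗ · ♖│1
  ─────────────────
  a b c d e f g h

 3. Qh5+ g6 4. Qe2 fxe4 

  a b c d e f g h
  ─────────────────
8│♜ · ♝ ♛ ♚ ♝ ♞ ♜│8
7│♟ ♟ ♟ ♟ ♟ · · ♟│7
6│· · ♞ · · · ♟ ·│6
5│· · · · · · · ·│5
4│· · · · ♟ · · ·│4
3│· · · · · · · ♘│3
2│♙ ♙ ♙ ♙ ♕ ♙ ♙ ♙│2
1│♖ ♘ ♗ · ♔ ♗ · ♖│1
  ─────────────────
  a b c d e f g h

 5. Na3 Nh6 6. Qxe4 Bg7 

  a b c d e f g h
  ─────────────────
8│♜ · ♝ ♛ ♚ · · ♜│8
7│♟ ♟ ♟ ♟ ♟ · ♝ ♟│7
6│· · ♞ · · · ♟ ♞│6
5│· · · · · · · ·│5
4│· · · · ♕ · · ·│4
3│♘ · · · · · · ♘│3
2│♙ ♙ ♙ ♙ · ♙ ♙ ♙│2
1│♖ · ♗ · ♔ ♗ · ♖│1
  ─────────────────
  a b c d e f g h

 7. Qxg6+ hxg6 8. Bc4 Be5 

  a b c d e f g h
  ─────────────────
8│♜ · ♝ ♛ ♚ · · ♜│8
7│♟ ♟ ♟ ♟ ♟ · · ·│7
6│· · ♞ · · · ♟ ♞│6
5│· · · · ♝ · · ·│5
4│· · ♗ · · · · ·│4
3│♘ · · · · · · ♘│3
2│♙ ♙ ♙ ♙ · ♙ ♙ ♙│2
1│♖ · ♗ · ♔ · · ♖│1
  ─────────────────
  a b c d e f g h



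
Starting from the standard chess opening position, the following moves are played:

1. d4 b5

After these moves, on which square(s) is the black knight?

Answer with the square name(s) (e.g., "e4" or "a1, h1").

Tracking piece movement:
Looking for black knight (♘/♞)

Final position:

  a b c d e f g h
  ─────────────────
8│♜ ♞ ♝ ♛ ♚ ♝ ♞ ♜│8
7│♟ · ♟ ♟ ♟ ♟ ♟ ♟│7
6│· · · · · · · ·│6
5│· ♟ · · · · · ·│5
4│· · · ♙ · · · ·│4
3│· · · · · · · ·│3
2│♙ ♙ ♙ · ♙ ♙ ♙ ♙│2
1│♖ ♘ ♗ ♕ ♔ ♗ ♘ ♖│1
  ─────────────────
  a b c d e f g h


b8, g8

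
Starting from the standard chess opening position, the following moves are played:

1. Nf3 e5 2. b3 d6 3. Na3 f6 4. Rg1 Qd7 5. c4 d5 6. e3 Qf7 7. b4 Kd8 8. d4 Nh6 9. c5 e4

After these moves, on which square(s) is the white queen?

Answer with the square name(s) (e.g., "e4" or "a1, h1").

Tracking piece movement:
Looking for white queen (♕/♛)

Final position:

  a b c d e f g h
  ─────────────────
8│♜ ♞ ♝ ♚ · ♝ · ♜│8
7│♟ ♟ ♟ · · ♛ ♟ ♟│7
6│· · · · · ♟ · ♞│6
5│· · ♙ ♟ · · · ·│5
4│· ♙ · ♙ ♟ · · ·│4
3│♘ · · · ♙ ♘ · ·│3
2│♙ · · · · ♙ ♙ ♙│2
1│♖ · ♗ ♕ ♔ ♗ ♖ ·│1
  ─────────────────
  a b c d e f g h


d1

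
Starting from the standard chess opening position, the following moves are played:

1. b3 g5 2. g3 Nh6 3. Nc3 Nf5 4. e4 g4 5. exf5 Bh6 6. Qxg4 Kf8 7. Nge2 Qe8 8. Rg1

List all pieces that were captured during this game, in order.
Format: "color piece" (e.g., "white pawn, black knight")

Tracking captures:
  exf5: captured black knight
  Qxg4: captured black pawn

black knight, black pawn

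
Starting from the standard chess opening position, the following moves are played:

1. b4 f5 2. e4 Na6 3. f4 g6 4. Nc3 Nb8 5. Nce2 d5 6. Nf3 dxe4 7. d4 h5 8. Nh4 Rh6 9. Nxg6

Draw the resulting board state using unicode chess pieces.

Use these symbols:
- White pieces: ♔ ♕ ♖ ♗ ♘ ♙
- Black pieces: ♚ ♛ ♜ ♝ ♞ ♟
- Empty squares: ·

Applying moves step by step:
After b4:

♜ ♞ ♝ ♛ ♚ ♝ ♞ ♜
♟ ♟ ♟ ♟ ♟ ♟ ♟ ♟
· · · · · · · ·
· · · · · · · ·
· ♙ · · · · · ·
· · · · · · · ·
♙ · ♙ ♙ ♙ ♙ ♙ ♙
♖ ♘ ♗ ♕ ♔ ♗ ♘ ♖


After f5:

♜ ♞ ♝ ♛ ♚ ♝ ♞ ♜
♟ ♟ ♟ ♟ ♟ · ♟ ♟
· · · · · · · ·
· · · · · ♟ · ·
· ♙ · · · · · ·
· · · · · · · ·
♙ · ♙ ♙ ♙ ♙ ♙ ♙
♖ ♘ ♗ ♕ ♔ ♗ ♘ ♖


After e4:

♜ ♞ ♝ ♛ ♚ ♝ ♞ ♜
♟ ♟ ♟ ♟ ♟ · ♟ ♟
· · · · · · · ·
· · · · · ♟ · ·
· ♙ · · ♙ · · ·
· · · · · · · ·
♙ · ♙ ♙ · ♙ ♙ ♙
♖ ♘ ♗ ♕ ♔ ♗ ♘ ♖


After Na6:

♜ · ♝ ♛ ♚ ♝ ♞ ♜
♟ ♟ ♟ ♟ ♟ · ♟ ♟
♞ · · · · · · ·
· · · · · ♟ · ·
· ♙ · · ♙ · · ·
· · · · · · · ·
♙ · ♙ ♙ · ♙ ♙ ♙
♖ ♘ ♗ ♕ ♔ ♗ ♘ ♖


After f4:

♜ · ♝ ♛ ♚ ♝ ♞ ♜
♟ ♟ ♟ ♟ ♟ · ♟ ♟
♞ · · · · · · ·
· · · · · ♟ · ·
· ♙ · · ♙ ♙ · ·
· · · · · · · ·
♙ · ♙ ♙ · · ♙ ♙
♖ ♘ ♗ ♕ ♔ ♗ ♘ ♖


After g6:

♜ · ♝ ♛ ♚ ♝ ♞ ♜
♟ ♟ ♟ ♟ ♟ · · ♟
♞ · · · · · ♟ ·
· · · · · ♟ · ·
· ♙ · · ♙ ♙ · ·
· · · · · · · ·
♙ · ♙ ♙ · · ♙ ♙
♖ ♘ ♗ ♕ ♔ ♗ ♘ ♖


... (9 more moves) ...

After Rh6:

♜ ♞ ♝ ♛ ♚ ♝ ♞ ·
♟ ♟ ♟ · ♟ · · ·
· · · · · · ♟ ♜
· · · · · ♟ · ♟
· ♙ · ♙ ♟ ♙ · ♘
· · · · · · · ·
♙ · ♙ · ♘ · ♙ ♙
♖ · ♗ ♕ ♔ ♗ · ♖


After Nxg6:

♜ ♞ ♝ ♛ ♚ ♝ ♞ ·
♟ ♟ ♟ · ♟ · · ·
· · · · · · ♘ ♜
· · · · · ♟ · ♟
· ♙ · ♙ ♟ ♙ · ·
· · · · · · · ·
♙ · ♙ · ♘ · ♙ ♙
♖ · ♗ ♕ ♔ ♗ · ♖



  a b c d e f g h
  ─────────────────
8│♜ ♞ ♝ ♛ ♚ ♝ ♞ ·│8
7│♟ ♟ ♟ · ♟ · · ·│7
6│· · · · · · ♘ ♜│6
5│· · · · · ♟ · ♟│5
4│· ♙ · ♙ ♟ ♙ · ·│4
3│· · · · · · · ·│3
2│♙ · ♙ · ♘ · ♙ ♙│2
1│♖ · ♗ ♕ ♔ ♗ · ♖│1
  ─────────────────
  a b c d e f g h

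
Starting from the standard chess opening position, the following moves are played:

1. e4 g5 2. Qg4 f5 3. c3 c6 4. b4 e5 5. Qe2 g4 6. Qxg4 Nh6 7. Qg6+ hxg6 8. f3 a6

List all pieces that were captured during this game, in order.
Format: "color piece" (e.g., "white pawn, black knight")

Tracking captures:
  Qxg4: captured black pawn
  hxg6: captured white queen

black pawn, white queen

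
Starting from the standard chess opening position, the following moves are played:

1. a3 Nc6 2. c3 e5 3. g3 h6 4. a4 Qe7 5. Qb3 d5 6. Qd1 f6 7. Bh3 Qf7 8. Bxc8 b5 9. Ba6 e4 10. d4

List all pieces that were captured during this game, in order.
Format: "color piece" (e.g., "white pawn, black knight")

Tracking captures:
  Bxc8: captured black bishop

black bishop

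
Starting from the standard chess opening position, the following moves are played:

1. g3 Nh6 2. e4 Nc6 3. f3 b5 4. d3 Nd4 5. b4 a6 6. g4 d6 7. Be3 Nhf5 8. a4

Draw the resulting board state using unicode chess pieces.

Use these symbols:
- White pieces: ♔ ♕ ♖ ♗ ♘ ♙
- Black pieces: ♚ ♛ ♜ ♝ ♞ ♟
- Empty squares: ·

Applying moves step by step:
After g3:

♜ ♞ ♝ ♛ ♚ ♝ ♞ ♜
♟ ♟ ♟ ♟ ♟ ♟ ♟ ♟
· · · · · · · ·
· · · · · · · ·
· · · · · · · ·
· · · · · · ♙ ·
♙ ♙ ♙ ♙ ♙ ♙ · ♙
♖ ♘ ♗ ♕ ♔ ♗ ♘ ♖


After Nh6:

♜ ♞ ♝ ♛ ♚ ♝ · ♜
♟ ♟ ♟ ♟ ♟ ♟ ♟ ♟
· · · · · · · ♞
· · · · · · · ·
· · · · · · · ·
· · · · · · ♙ ·
♙ ♙ ♙ ♙ ♙ ♙ · ♙
♖ ♘ ♗ ♕ ♔ ♗ ♘ ♖


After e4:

♜ ♞ ♝ ♛ ♚ ♝ · ♜
♟ ♟ ♟ ♟ ♟ ♟ ♟ ♟
· · · · · · · ♞
· · · · · · · ·
· · · · ♙ · · ·
· · · · · · ♙ ·
♙ ♙ ♙ ♙ · ♙ · ♙
♖ ♘ ♗ ♕ ♔ ♗ ♘ ♖


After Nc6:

♜ · ♝ ♛ ♚ ♝ · ♜
♟ ♟ ♟ ♟ ♟ ♟ ♟ ♟
· · ♞ · · · · ♞
· · · · · · · ·
· · · · ♙ · · ·
· · · · · · ♙ ·
♙ ♙ ♙ ♙ · ♙ · ♙
♖ ♘ ♗ ♕ ♔ ♗ ♘ ♖


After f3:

♜ · ♝ ♛ ♚ ♝ · ♜
♟ ♟ ♟ ♟ ♟ ♟ ♟ ♟
· · ♞ · · · · ♞
· · · · · · · ·
· · · · ♙ · · ·
· · · · · ♙ ♙ ·
♙ ♙ ♙ ♙ · · · ♙
♖ ♘ ♗ ♕ ♔ ♗ ♘ ♖


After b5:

♜ · ♝ ♛ ♚ ♝ · ♜
♟ · ♟ ♟ ♟ ♟ ♟ ♟
· · ♞ · · · · ♞
· ♟ · · · · · ·
· · · · ♙ · · ·
· · · · · ♙ ♙ ·
♙ ♙ ♙ ♙ · · · ♙
♖ ♘ ♗ ♕ ♔ ♗ ♘ ♖


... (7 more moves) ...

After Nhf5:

♜ · ♝ ♛ ♚ ♝ · ♜
· · ♟ · ♟ ♟ ♟ ♟
♟ · · ♟ · · · ·
· ♟ · · · ♞ · ·
· ♙ · ♞ ♙ · ♙ ·
· · · ♙ ♗ ♙ · ·
♙ · ♙ · · · · ♙
♖ ♘ · ♕ ♔ ♗ ♘ ♖


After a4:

♜ · ♝ ♛ ♚ ♝ · ♜
· · ♟ · ♟ ♟ ♟ ♟
♟ · · ♟ · · · ·
· ♟ · · · ♞ · ·
♙ ♙ · ♞ ♙ · ♙ ·
· · · ♙ ♗ ♙ · ·
· · ♙ · · · · ♙
♖ ♘ · ♕ ♔ ♗ ♘ ♖



  a b c d e f g h
  ─────────────────
8│♜ · ♝ ♛ ♚ ♝ · ♜│8
7│· · ♟ · ♟ ♟ ♟ ♟│7
6│♟ · · ♟ · · · ·│6
5│· ♟ · · · ♞ · ·│5
4│♙ ♙ · ♞ ♙ · ♙ ·│4
3│· · · ♙ ♗ ♙ · ·│3
2│· · ♙ · · · · ♙│2
1│♖ ♘ · ♕ ♔ ♗ ♘ ♖│1
  ─────────────────
  a b c d e f g h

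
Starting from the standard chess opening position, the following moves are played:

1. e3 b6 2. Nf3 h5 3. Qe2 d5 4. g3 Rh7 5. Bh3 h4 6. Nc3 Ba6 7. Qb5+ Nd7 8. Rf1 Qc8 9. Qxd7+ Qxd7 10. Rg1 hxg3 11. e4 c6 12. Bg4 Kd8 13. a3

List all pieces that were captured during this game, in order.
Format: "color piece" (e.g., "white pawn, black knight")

Tracking captures:
  Qxd7+: captured black knight
  Qxd7: captured white queen
  hxg3: captured white pawn

black knight, white queen, white pawn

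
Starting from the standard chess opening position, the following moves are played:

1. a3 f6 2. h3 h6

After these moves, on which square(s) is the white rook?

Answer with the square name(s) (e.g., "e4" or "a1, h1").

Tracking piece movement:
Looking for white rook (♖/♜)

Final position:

  a b c d e f g h
  ─────────────────
8│♜ ♞ ♝ ♛ ♚ ♝ ♞ ♜│8
7│♟ ♟ ♟ ♟ ♟ · ♟ ·│7
6│· · · · · ♟ · ♟│6
5│· · · · · · · ·│5
4│· · · · · · · ·│4
3│♙ · · · · · · ♙│3
2│· ♙ ♙ ♙ ♙ ♙ ♙ ·│2
1│♖ ♘ ♗ ♕ ♔ ♗ ♘ ♖│1
  ─────────────────
  a b c d e f g h


a1, h1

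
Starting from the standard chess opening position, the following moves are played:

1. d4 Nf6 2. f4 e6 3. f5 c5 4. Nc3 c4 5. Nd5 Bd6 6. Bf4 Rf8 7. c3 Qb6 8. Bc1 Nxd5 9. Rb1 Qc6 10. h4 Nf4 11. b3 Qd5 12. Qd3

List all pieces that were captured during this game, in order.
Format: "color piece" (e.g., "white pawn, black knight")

Tracking captures:
  Nxd5: captured white knight

white knight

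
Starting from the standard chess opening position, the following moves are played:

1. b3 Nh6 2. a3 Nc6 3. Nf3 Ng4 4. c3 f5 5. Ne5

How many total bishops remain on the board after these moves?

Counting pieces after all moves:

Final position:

  a b c d e f g h
  ─────────────────
8│♜ · ♝ ♛ ♚ ♝ · ♜│8
7│♟ ♟ ♟ ♟ ♟ · ♟ ♟│7
6│· · ♞ · · · · ·│6
5│· · · · ♘ ♟ · ·│5
4│· · · · · · ♞ ·│4
3│♙ ♙ ♙ · · · · ·│3
2│· · · ♙ ♙ ♙ ♙ ♙│2
1│♖ ♘ ♗ ♕ ♔ ♗ · ♖│1
  ─────────────────
  a b c d e f g h


4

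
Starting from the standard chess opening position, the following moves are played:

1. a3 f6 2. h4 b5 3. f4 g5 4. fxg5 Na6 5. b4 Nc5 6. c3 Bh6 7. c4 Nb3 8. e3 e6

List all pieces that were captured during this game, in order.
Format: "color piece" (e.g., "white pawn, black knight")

Tracking captures:
  fxg5: captured black pawn

black pawn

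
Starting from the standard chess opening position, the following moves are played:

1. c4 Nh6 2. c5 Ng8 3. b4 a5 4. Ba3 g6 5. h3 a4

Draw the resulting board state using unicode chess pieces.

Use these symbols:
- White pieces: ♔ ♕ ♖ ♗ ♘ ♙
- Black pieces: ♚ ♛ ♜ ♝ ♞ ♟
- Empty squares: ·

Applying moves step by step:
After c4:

♜ ♞ ♝ ♛ ♚ ♝ ♞ ♜
♟ ♟ ♟ ♟ ♟ ♟ ♟ ♟
· · · · · · · ·
· · · · · · · ·
· · ♙ · · · · ·
· · · · · · · ·
♙ ♙ · ♙ ♙ ♙ ♙ ♙
♖ ♘ ♗ ♕ ♔ ♗ ♘ ♖


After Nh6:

♜ ♞ ♝ ♛ ♚ ♝ · ♜
♟ ♟ ♟ ♟ ♟ ♟ ♟ ♟
· · · · · · · ♞
· · · · · · · ·
· · ♙ · · · · ·
· · · · · · · ·
♙ ♙ · ♙ ♙ ♙ ♙ ♙
♖ ♘ ♗ ♕ ♔ ♗ ♘ ♖


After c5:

♜ ♞ ♝ ♛ ♚ ♝ · ♜
♟ ♟ ♟ ♟ ♟ ♟ ♟ ♟
· · · · · · · ♞
· · ♙ · · · · ·
· · · · · · · ·
· · · · · · · ·
♙ ♙ · ♙ ♙ ♙ ♙ ♙
♖ ♘ ♗ ♕ ♔ ♗ ♘ ♖


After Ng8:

♜ ♞ ♝ ♛ ♚ ♝ ♞ ♜
♟ ♟ ♟ ♟ ♟ ♟ ♟ ♟
· · · · · · · ·
· · ♙ · · · · ·
· · · · · · · ·
· · · · · · · ·
♙ ♙ · ♙ ♙ ♙ ♙ ♙
♖ ♘ ♗ ♕ ♔ ♗ ♘ ♖


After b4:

♜ ♞ ♝ ♛ ♚ ♝ ♞ ♜
♟ ♟ ♟ ♟ ♟ ♟ ♟ ♟
· · · · · · · ·
· · ♙ · · · · ·
· ♙ · · · · · ·
· · · · · · · ·
♙ · · ♙ ♙ ♙ ♙ ♙
♖ ♘ ♗ ♕ ♔ ♗ ♘ ♖


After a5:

♜ ♞ ♝ ♛ ♚ ♝ ♞ ♜
· ♟ ♟ ♟ ♟ ♟ ♟ ♟
· · · · · · · ·
♟ · ♙ · · · · ·
· ♙ · · · · · ·
· · · · · · · ·
♙ · · ♙ ♙ ♙ ♙ ♙
♖ ♘ ♗ ♕ ♔ ♗ ♘ ♖


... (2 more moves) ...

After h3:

♜ ♞ ♝ ♛ ♚ ♝ ♞ ♜
· ♟ ♟ ♟ ♟ ♟ · ♟
· · · · · · ♟ ·
♟ · ♙ · · · · ·
· ♙ · · · · · ·
♗ · · · · · · ♙
♙ · · ♙ ♙ ♙ ♙ ·
♖ ♘ · ♕ ♔ ♗ ♘ ♖


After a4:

♜ ♞ ♝ ♛ ♚ ♝ ♞ ♜
· ♟ ♟ ♟ ♟ ♟ · ♟
· · · · · · ♟ ·
· · ♙ · · · · ·
♟ ♙ · · · · · ·
♗ · · · · · · ♙
♙ · · ♙ ♙ ♙ ♙ ·
♖ ♘ · ♕ ♔ ♗ ♘ ♖



  a b c d e f g h
  ─────────────────
8│♜ ♞ ♝ ♛ ♚ ♝ ♞ ♜│8
7│· ♟ ♟ ♟ ♟ ♟ · ♟│7
6│· · · · · · ♟ ·│6
5│· · ♙ · · · · ·│5
4│♟ ♙ · · · · · ·│4
3│♗ · · · · · · ♙│3
2│♙ · · ♙ ♙ ♙ ♙ ·│2
1│♖ ♘ · ♕ ♔ ♗ ♘ ♖│1
  ─────────────────
  a b c d e f g h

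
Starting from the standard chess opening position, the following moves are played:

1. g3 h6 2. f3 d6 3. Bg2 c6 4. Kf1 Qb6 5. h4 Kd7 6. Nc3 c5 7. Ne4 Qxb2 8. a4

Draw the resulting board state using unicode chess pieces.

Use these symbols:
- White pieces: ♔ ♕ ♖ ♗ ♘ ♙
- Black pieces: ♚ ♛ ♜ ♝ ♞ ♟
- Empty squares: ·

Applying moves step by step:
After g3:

♜ ♞ ♝ ♛ ♚ ♝ ♞ ♜
♟ ♟ ♟ ♟ ♟ ♟ ♟ ♟
· · · · · · · ·
· · · · · · · ·
· · · · · · · ·
· · · · · · ♙ ·
♙ ♙ ♙ ♙ ♙ ♙ · ♙
♖ ♘ ♗ ♕ ♔ ♗ ♘ ♖


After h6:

♜ ♞ ♝ ♛ ♚ ♝ ♞ ♜
♟ ♟ ♟ ♟ ♟ ♟ ♟ ·
· · · · · · · ♟
· · · · · · · ·
· · · · · · · ·
· · · · · · ♙ ·
♙ ♙ ♙ ♙ ♙ ♙ · ♙
♖ ♘ ♗ ♕ ♔ ♗ ♘ ♖


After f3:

♜ ♞ ♝ ♛ ♚ ♝ ♞ ♜
♟ ♟ ♟ ♟ ♟ ♟ ♟ ·
· · · · · · · ♟
· · · · · · · ·
· · · · · · · ·
· · · · · ♙ ♙ ·
♙ ♙ ♙ ♙ ♙ · · ♙
♖ ♘ ♗ ♕ ♔ ♗ ♘ ♖


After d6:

♜ ♞ ♝ ♛ ♚ ♝ ♞ ♜
♟ ♟ ♟ · ♟ ♟ ♟ ·
· · · ♟ · · · ♟
· · · · · · · ·
· · · · · · · ·
· · · · · ♙ ♙ ·
♙ ♙ ♙ ♙ ♙ · · ♙
♖ ♘ ♗ ♕ ♔ ♗ ♘ ♖


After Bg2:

♜ ♞ ♝ ♛ ♚ ♝ ♞ ♜
♟ ♟ ♟ · ♟ ♟ ♟ ·
· · · ♟ · · · ♟
· · · · · · · ·
· · · · · · · ·
· · · · · ♙ ♙ ·
♙ ♙ ♙ ♙ ♙ · ♗ ♙
♖ ♘ ♗ ♕ ♔ · ♘ ♖


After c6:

♜ ♞ ♝ ♛ ♚ ♝ ♞ ♜
♟ ♟ · · ♟ ♟ ♟ ·
· · ♟ ♟ · · · ♟
· · · · · · · ·
· · · · · · · ·
· · · · · ♙ ♙ ·
♙ ♙ ♙ ♙ ♙ · ♗ ♙
♖ ♘ ♗ ♕ ♔ · ♘ ♖


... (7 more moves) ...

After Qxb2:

♜ ♞ ♝ · · ♝ ♞ ♜
♟ ♟ · ♚ ♟ ♟ ♟ ·
· · · ♟ · · · ♟
· · ♟ · · · · ·
· · · · ♘ · · ♙
· · · · · ♙ ♙ ·
♙ ♛ ♙ ♙ ♙ · ♗ ·
♖ · ♗ ♕ · ♔ ♘ ♖


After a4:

♜ ♞ ♝ · · ♝ ♞ ♜
♟ ♟ · ♚ ♟ ♟ ♟ ·
· · · ♟ · · · ♟
· · ♟ · · · · ·
♙ · · · ♘ · · ♙
· · · · · ♙ ♙ ·
· ♛ ♙ ♙ ♙ · ♗ ·
♖ · ♗ ♕ · ♔ ♘ ♖



  a b c d e f g h
  ─────────────────
8│♜ ♞ ♝ · · ♝ ♞ ♜│8
7│♟ ♟ · ♚ ♟ ♟ ♟ ·│7
6│· · · ♟ · · · ♟│6
5│· · ♟ · · · · ·│5
4│♙ · · · ♘ · · ♙│4
3│· · · · · ♙ ♙ ·│3
2│· ♛ ♙ ♙ ♙ · ♗ ·│2
1│♖ · ♗ ♕ · ♔ ♘ ♖│1
  ─────────────────
  a b c d e f g h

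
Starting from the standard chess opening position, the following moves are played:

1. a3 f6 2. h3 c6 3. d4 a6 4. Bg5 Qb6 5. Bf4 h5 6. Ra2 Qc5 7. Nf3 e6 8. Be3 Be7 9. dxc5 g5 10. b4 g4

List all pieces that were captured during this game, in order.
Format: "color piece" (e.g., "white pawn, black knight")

Tracking captures:
  dxc5: captured black queen

black queen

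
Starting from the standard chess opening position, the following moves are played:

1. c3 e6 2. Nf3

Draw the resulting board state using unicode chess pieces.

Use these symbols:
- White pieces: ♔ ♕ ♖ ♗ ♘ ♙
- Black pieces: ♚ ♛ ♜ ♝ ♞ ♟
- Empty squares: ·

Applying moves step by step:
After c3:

♜ ♞ ♝ ♛ ♚ ♝ ♞ ♜
♟ ♟ ♟ ♟ ♟ ♟ ♟ ♟
· · · · · · · ·
· · · · · · · ·
· · · · · · · ·
· · ♙ · · · · ·
♙ ♙ · ♙ ♙ ♙ ♙ ♙
♖ ♘ ♗ ♕ ♔ ♗ ♘ ♖


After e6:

♜ ♞ ♝ ♛ ♚ ♝ ♞ ♜
♟ ♟ ♟ ♟ · ♟ ♟ ♟
· · · · ♟ · · ·
· · · · · · · ·
· · · · · · · ·
· · ♙ · · · · ·
♙ ♙ · ♙ ♙ ♙ ♙ ♙
♖ ♘ ♗ ♕ ♔ ♗ ♘ ♖


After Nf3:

♜ ♞ ♝ ♛ ♚ ♝ ♞ ♜
♟ ♟ ♟ ♟ · ♟ ♟ ♟
· · · · ♟ · · ·
· · · · · · · ·
· · · · · · · ·
· · ♙ · · ♘ · ·
♙ ♙ · ♙ ♙ ♙ ♙ ♙
♖ ♘ ♗ ♕ ♔ ♗ · ♖



  a b c d e f g h
  ─────────────────
8│♜ ♞ ♝ ♛ ♚ ♝ ♞ ♜│8
7│♟ ♟ ♟ ♟ · ♟ ♟ ♟│7
6│· · · · ♟ · · ·│6
5│· · · · · · · ·│5
4│· · · · · · · ·│4
3│· · ♙ · · ♘ · ·│3
2│♙ ♙ · ♙ ♙ ♙ ♙ ♙│2
1│♖ ♘ ♗ ♕ ♔ ♗ · ♖│1
  ─────────────────
  a b c d e f g h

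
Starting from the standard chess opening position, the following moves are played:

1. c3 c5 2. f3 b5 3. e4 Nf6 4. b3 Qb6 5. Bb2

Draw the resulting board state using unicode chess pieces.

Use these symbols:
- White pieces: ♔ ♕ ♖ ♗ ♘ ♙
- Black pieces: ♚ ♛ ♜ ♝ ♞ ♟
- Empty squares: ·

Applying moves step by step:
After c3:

♜ ♞ ♝ ♛ ♚ ♝ ♞ ♜
♟ ♟ ♟ ♟ ♟ ♟ ♟ ♟
· · · · · · · ·
· · · · · · · ·
· · · · · · · ·
· · ♙ · · · · ·
♙ ♙ · ♙ ♙ ♙ ♙ ♙
♖ ♘ ♗ ♕ ♔ ♗ ♘ ♖


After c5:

♜ ♞ ♝ ♛ ♚ ♝ ♞ ♜
♟ ♟ · ♟ ♟ ♟ ♟ ♟
· · · · · · · ·
· · ♟ · · · · ·
· · · · · · · ·
· · ♙ · · · · ·
♙ ♙ · ♙ ♙ ♙ ♙ ♙
♖ ♘ ♗ ♕ ♔ ♗ ♘ ♖


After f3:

♜ ♞ ♝ ♛ ♚ ♝ ♞ ♜
♟ ♟ · ♟ ♟ ♟ ♟ ♟
· · · · · · · ·
· · ♟ · · · · ·
· · · · · · · ·
· · ♙ · · ♙ · ·
♙ ♙ · ♙ ♙ · ♙ ♙
♖ ♘ ♗ ♕ ♔ ♗ ♘ ♖


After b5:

♜ ♞ ♝ ♛ ♚ ♝ ♞ ♜
♟ · · ♟ ♟ ♟ ♟ ♟
· · · · · · · ·
· ♟ ♟ · · · · ·
· · · · · · · ·
· · ♙ · · ♙ · ·
♙ ♙ · ♙ ♙ · ♙ ♙
♖ ♘ ♗ ♕ ♔ ♗ ♘ ♖


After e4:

♜ ♞ ♝ ♛ ♚ ♝ ♞ ♜
♟ · · ♟ ♟ ♟ ♟ ♟
· · · · · · · ·
· ♟ ♟ · · · · ·
· · · · ♙ · · ·
· · ♙ · · ♙ · ·
♙ ♙ · ♙ · · ♙ ♙
♖ ♘ ♗ ♕ ♔ ♗ ♘ ♖


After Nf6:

♜ ♞ ♝ ♛ ♚ ♝ · ♜
♟ · · ♟ ♟ ♟ ♟ ♟
· · · · · ♞ · ·
· ♟ ♟ · · · · ·
· · · · ♙ · · ·
· · ♙ · · ♙ · ·
♙ ♙ · ♙ · · ♙ ♙
♖ ♘ ♗ ♕ ♔ ♗ ♘ ♖


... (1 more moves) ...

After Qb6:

♜ ♞ ♝ · ♚ ♝ · ♜
♟ · · ♟ ♟ ♟ ♟ ♟
· ♛ · · · ♞ · ·
· ♟ ♟ · · · · ·
· · · · ♙ · · ·
· ♙ ♙ · · ♙ · ·
♙ · · ♙ · · ♙ ♙
♖ ♘ ♗ ♕ ♔ ♗ ♘ ♖


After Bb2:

♜ ♞ ♝ · ♚ ♝ · ♜
♟ · · ♟ ♟ ♟ ♟ ♟
· ♛ · · · ♞ · ·
· ♟ ♟ · · · · ·
· · · · ♙ · · ·
· ♙ ♙ · · ♙ · ·
♙ ♗ · ♙ · · ♙ ♙
♖ ♘ · ♕ ♔ ♗ ♘ ♖



  a b c d e f g h
  ─────────────────
8│♜ ♞ ♝ · ♚ ♝ · ♜│8
7│♟ · · ♟ ♟ ♟ ♟ ♟│7
6│· ♛ · · · ♞ · ·│6
5│· ♟ ♟ · · · · ·│5
4│· · · · ♙ · · ·│4
3│· ♙ ♙ · · ♙ · ·│3
2│♙ ♗ · ♙ · · ♙ ♙│2
1│♖ ♘ · ♕ ♔ ♗ ♘ ♖│1
  ─────────────────
  a b c d e f g h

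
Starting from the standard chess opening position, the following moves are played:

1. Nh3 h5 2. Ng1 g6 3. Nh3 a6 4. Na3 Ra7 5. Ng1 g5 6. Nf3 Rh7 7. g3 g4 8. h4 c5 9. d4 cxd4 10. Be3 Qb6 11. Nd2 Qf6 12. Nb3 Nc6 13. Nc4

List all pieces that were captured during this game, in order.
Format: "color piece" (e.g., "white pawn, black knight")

Tracking captures:
  cxd4: captured white pawn

white pawn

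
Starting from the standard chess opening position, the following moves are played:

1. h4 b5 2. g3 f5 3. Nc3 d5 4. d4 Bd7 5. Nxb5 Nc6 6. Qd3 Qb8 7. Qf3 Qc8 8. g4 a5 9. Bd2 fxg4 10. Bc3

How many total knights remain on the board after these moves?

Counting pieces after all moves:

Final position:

  a b c d e f g h
  ─────────────────
8│♜ · ♛ · ♚ ♝ ♞ ♜│8
7│· · ♟ ♝ ♟ · ♟ ♟│7
6│· · ♞ · · · · ·│6
5│♟ ♘ · ♟ · · · ·│5
4│· · · ♙ · · ♟ ♙│4
3│· · ♗ · · ♕ · ·│3
2│♙ ♙ ♙ · ♙ ♙ · ·│2
1│♖ · · · ♔ ♗ ♘ ♖│1
  ─────────────────
  a b c d e f g h


4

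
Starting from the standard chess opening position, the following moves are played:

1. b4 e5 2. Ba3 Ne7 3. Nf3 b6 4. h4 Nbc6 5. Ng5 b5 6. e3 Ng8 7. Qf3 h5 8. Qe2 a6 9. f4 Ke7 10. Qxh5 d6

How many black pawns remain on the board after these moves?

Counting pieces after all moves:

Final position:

  a b c d e f g h
  ─────────────────
8│♜ · ♝ ♛ · ♝ ♞ ♜│8
7│· · ♟ · ♚ ♟ ♟ ·│7
6│♟ · ♞ ♟ · · · ·│6
5│· ♟ · · ♟ · ♘ ♕│5
4│· ♙ · · · ♙ · ♙│4
3│♗ · · · ♙ · · ·│3
2│♙ · ♙ ♙ · · ♙ ·│2
1│♖ ♘ · · ♔ ♗ · ♖│1
  ─────────────────
  a b c d e f g h


7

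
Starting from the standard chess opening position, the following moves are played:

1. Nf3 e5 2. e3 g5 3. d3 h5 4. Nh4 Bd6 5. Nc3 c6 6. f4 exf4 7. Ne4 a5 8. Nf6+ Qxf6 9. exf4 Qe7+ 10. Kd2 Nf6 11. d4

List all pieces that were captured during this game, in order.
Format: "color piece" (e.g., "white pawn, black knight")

Tracking captures:
  exf4: captured white pawn
  Qxf6: captured white knight
  exf4: captured black pawn

white pawn, white knight, black pawn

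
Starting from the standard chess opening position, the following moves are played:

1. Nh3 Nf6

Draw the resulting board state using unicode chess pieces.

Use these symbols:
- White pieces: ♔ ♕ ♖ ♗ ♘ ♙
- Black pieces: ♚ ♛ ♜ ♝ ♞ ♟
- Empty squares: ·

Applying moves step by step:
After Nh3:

♜ ♞ ♝ ♛ ♚ ♝ ♞ ♜
♟ ♟ ♟ ♟ ♟ ♟ ♟ ♟
· · · · · · · ·
· · · · · · · ·
· · · · · · · ·
· · · · · · · ♘
♙ ♙ ♙ ♙ ♙ ♙ ♙ ♙
♖ ♘ ♗ ♕ ♔ ♗ · ♖


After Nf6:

♜ ♞ ♝ ♛ ♚ ♝ · ♜
♟ ♟ ♟ ♟ ♟ ♟ ♟ ♟
· · · · · ♞ · ·
· · · · · · · ·
· · · · · · · ·
· · · · · · · ♘
♙ ♙ ♙ ♙ ♙ ♙ ♙ ♙
♖ ♘ ♗ ♕ ♔ ♗ · ♖



  a b c d e f g h
  ─────────────────
8│♜ ♞ ♝ ♛ ♚ ♝ · ♜│8
7│♟ ♟ ♟ ♟ ♟ ♟ ♟ ♟│7
6│· · · · · ♞ · ·│6
5│· · · · · · · ·│5
4│· · · · · · · ·│4
3│· · · · · · · ♘│3
2│♙ ♙ ♙ ♙ ♙ ♙ ♙ ♙│2
1│♖ ♘ ♗ ♕ ♔ ♗ · ♖│1
  ─────────────────
  a b c d e f g h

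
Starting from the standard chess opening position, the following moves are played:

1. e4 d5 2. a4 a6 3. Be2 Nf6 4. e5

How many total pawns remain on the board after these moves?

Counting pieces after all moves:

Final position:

  a b c d e f g h
  ─────────────────
8│♜ ♞ ♝ ♛ ♚ ♝ · ♜│8
7│· ♟ ♟ · ♟ ♟ ♟ ♟│7
6│♟ · · · · ♞ · ·│6
5│· · · ♟ ♙ · · ·│5
4│♙ · · · · · · ·│4
3│· · · · · · · ·│3
2│· ♙ ♙ ♙ ♗ ♙ ♙ ♙│2
1│♖ ♘ ♗ ♕ ♔ · ♘ ♖│1
  ─────────────────
  a b c d e f g h


16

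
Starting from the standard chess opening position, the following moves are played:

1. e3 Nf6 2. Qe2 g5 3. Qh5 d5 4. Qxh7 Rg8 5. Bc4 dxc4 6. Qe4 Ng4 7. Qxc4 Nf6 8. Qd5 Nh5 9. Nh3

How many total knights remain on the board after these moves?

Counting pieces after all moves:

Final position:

  a b c d e f g h
  ─────────────────
8│♜ ♞ ♝ ♛ ♚ ♝ ♜ ·│8
7│♟ ♟ ♟ · ♟ ♟ · ·│7
6│· · · · · · · ·│6
5│· · · ♕ · · ♟ ♞│5
4│· · · · · · · ·│4
3│· · · · ♙ · · ♘│3
2│♙ ♙ ♙ ♙ · ♙ ♙ ♙│2
1│♖ ♘ ♗ · ♔ · · ♖│1
  ─────────────────
  a b c d e f g h


4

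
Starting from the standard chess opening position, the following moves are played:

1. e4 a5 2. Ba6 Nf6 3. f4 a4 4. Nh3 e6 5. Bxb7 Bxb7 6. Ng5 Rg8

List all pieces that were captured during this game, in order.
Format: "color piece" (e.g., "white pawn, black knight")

Tracking captures:
  Bxb7: captured black pawn
  Bxb7: captured white bishop

black pawn, white bishop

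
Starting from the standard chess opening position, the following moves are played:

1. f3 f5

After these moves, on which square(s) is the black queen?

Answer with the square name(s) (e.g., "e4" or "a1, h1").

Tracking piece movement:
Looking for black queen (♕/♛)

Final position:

  a b c d e f g h
  ─────────────────
8│♜ ♞ ♝ ♛ ♚ ♝ ♞ ♜│8
7│♟ ♟ ♟ ♟ ♟ · ♟ ♟│7
6│· · · · · · · ·│6
5│· · · · · ♟ · ·│5
4│· · · · · · · ·│4
3│· · · · · ♙ · ·│3
2│♙ ♙ ♙ ♙ ♙ · ♙ ♙│2
1│♖ ♘ ♗ ♕ ♔ ♗ ♘ ♖│1
  ─────────────────
  a b c d e f g h


d8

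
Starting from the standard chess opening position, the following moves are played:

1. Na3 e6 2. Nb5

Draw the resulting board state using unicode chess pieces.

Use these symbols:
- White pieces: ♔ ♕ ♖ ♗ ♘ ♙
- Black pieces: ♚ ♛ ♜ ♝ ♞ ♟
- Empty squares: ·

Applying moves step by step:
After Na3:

♜ ♞ ♝ ♛ ♚ ♝ ♞ ♜
♟ ♟ ♟ ♟ ♟ ♟ ♟ ♟
· · · · · · · ·
· · · · · · · ·
· · · · · · · ·
♘ · · · · · · ·
♙ ♙ ♙ ♙ ♙ ♙ ♙ ♙
♖ · ♗ ♕ ♔ ♗ ♘ ♖


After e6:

♜ ♞ ♝ ♛ ♚ ♝ ♞ ♜
♟ ♟ ♟ ♟ · ♟ ♟ ♟
· · · · ♟ · · ·
· · · · · · · ·
· · · · · · · ·
♘ · · · · · · ·
♙ ♙ ♙ ♙ ♙ ♙ ♙ ♙
♖ · ♗ ♕ ♔ ♗ ♘ ♖


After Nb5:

♜ ♞ ♝ ♛ ♚ ♝ ♞ ♜
♟ ♟ ♟ ♟ · ♟ ♟ ♟
· · · · ♟ · · ·
· ♘ · · · · · ·
· · · · · · · ·
· · · · · · · ·
♙ ♙ ♙ ♙ ♙ ♙ ♙ ♙
♖ · ♗ ♕ ♔ ♗ ♘ ♖



  a b c d e f g h
  ─────────────────
8│♜ ♞ ♝ ♛ ♚ ♝ ♞ ♜│8
7│♟ ♟ ♟ ♟ · ♟ ♟ ♟│7
6│· · · · ♟ · · ·│6
5│· ♘ · · · · · ·│5
4│· · · · · · · ·│4
3│· · · · · · · ·│3
2│♙ ♙ ♙ ♙ ♙ ♙ ♙ ♙│2
1│♖ · ♗ ♕ ♔ ♗ ♘ ♖│1
  ─────────────────
  a b c d e f g h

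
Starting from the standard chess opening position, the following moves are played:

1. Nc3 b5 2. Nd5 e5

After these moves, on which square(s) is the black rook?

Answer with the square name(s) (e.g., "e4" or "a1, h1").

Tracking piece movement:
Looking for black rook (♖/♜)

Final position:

  a b c d e f g h
  ─────────────────
8│♜ ♞ ♝ ♛ ♚ ♝ ♞ ♜│8
7│♟ · ♟ ♟ · ♟ ♟ ♟│7
6│· · · · · · · ·│6
5│· ♟ · ♘ ♟ · · ·│5
4│· · · · · · · ·│4
3│· · · · · · · ·│3
2│♙ ♙ ♙ ♙ ♙ ♙ ♙ ♙│2
1│♖ · ♗ ♕ ♔ ♗ ♘ ♖│1
  ─────────────────
  a b c d e f g h


a8, h8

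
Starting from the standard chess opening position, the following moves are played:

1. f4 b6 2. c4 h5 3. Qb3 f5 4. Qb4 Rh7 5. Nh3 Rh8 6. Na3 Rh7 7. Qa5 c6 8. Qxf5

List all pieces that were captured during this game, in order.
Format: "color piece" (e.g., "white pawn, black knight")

Tracking captures:
  Qxf5: captured black pawn

black pawn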